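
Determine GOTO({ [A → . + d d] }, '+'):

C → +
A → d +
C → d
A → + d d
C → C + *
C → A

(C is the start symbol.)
GOTO(I, '+') = CLOSURE({ [A → αX.β] : [A → α.Xβ] ∈ I, X = '+' })

Items with dot before '+', with the dot advanced:
  [A → . + d d] → [A → + . d d]
Closure adds nothing (no advanced item has the dot before a non-terminal).

GOTO = { [A → + . d d] }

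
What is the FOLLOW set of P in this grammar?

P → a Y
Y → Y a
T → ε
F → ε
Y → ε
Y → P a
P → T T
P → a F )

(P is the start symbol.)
{ $, 'a' }

To compute FOLLOW(P), find every occurrence of P on a right-hand side N → α P β: add FIRST(β) \ {ε}, and if β is empty or nullable also add FOLLOW(N). Iterate to a fixed point.

P is the start symbol, so $ ∈ FOLLOW(P).
In Y → P a: P is followed by a, add FIRST(a) \ {ε} = { 'a' }

Taking the union: FOLLOW(P) = { $, 'a' }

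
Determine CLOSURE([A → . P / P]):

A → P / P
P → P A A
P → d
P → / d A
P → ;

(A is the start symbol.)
To compute CLOSURE, for each item [A → α.Bβ] where B is a non-terminal, add [B → .γ] for all productions B → γ; repeat for the newly added items until nothing changes.

Start with: [A → . P / P]
  [A → . P / P] has the dot before P: add [P → . P A A], [P → . d], [P → . / d A], [P → . ;]
No further items can be added.

CLOSURE = { [A → . P / P], [P → . / d A], [P → . ;], [P → . P A A], [P → . d] }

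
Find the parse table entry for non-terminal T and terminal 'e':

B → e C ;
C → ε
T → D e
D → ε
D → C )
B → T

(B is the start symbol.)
T → D e

To find M[T, 'e'], we find productions for T where 'e' is in the predict set (PREDICT(N → α) = (FIRST(α) \ {ε}) ∪ (FOLLOW(N) if α ⇒* ε)).

Relevant sets:
  FIRST(D) = { ')', ε }

T → D e: PREDICT = { ')', 'e' }
  'e' is in predict set, so this production goes in M[T, 'e']

M[T, 'e'] = T → D e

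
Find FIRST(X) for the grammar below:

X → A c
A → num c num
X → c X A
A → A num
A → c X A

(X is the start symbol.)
To compute FIRST(X), examine every production with X on the left-hand side, reading each right-hand side left to right until a non-nullable symbol is reached.

FIRST sets of the other non-terminals involved (by the same procedure, iterated to a fixed point):
  FIRST(A) = { 'c', 'num' }

From X → A c:
  - A is a non-terminal: add FIRST(A) \ {ε} = { 'c', 'num' }
    A is not nullable, so stop
From X → c X A:
  - c is a terminal: add 'c' and stop

Collecting: FIRST(X) = { 'c', 'num' }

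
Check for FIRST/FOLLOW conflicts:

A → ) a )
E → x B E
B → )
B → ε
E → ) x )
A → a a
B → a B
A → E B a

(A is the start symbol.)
Yes. B → ')' with FOLLOW(B) on { ')' }; B → a B with FOLLOW(B) on { 'a' }

A FIRST/FOLLOW conflict occurs when a non-terminal N has a nullable alternative N → β (β ⇒* ε) and another alternative N → α with FIRST(α) ∩ FOLLOW(N) ≠ ∅: on such a lookahead the parser cannot decide between expanding α and letting N vanish via β.

Nullable non-terminals: B.

B: nullable alternative(s) B → ε; FOLLOW(B) = { ')', 'a', 'x' }
  B → ): FIRST \ {ε} = { ')' } — overlaps FOLLOW(B) on { ')' }: CONFLICT
  B → ε: FIRST \ {ε} = { } — this is the only nullable alternative, skip
  B → a B: FIRST \ {ε} = { 'a' } — overlaps FOLLOW(B) on { 'a' }: CONFLICT

A, E have no nullable alternative, so no FIRST/FOLLOW check is needed there.

So the grammar has 2 FIRST/FOLLOW conflicts (marked CONFLICT above).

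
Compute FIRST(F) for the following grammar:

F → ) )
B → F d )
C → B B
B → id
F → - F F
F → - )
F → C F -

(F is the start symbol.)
FIRST sets of the other non-terminals involved (by the same procedure, iterated to a fixed point):
  FIRST(C) = { ')', '-', 'id' }

From F → ) ):
  - ')' is a terminal: add ')' and stop
From F → - F F:
  - '-' is a terminal: add '-' and stop
From F → - ):
  - '-' is a terminal: add '-' and stop
From F → C F -:
  - C is a non-terminal: add FIRST(C) \ {ε} = { ')', '-', 'id' }
    C is not nullable, so stop

Collecting: FIRST(F) = { ')', '-', 'id' }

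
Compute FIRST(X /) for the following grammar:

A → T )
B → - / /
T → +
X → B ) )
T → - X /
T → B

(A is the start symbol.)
{ '-' }

FIRST sets of the non-terminals involved (from the grammar, by fixed-point iteration):
  FIRST(X) = { '-' }

To compute FIRST(X /), process the symbols left to right:
Symbol X is a non-terminal. Add FIRST(X) \ {ε} = { '-' }
X is not nullable (ε ∉ FIRST(X)), so stop here.
FIRST(X /) = { '-' }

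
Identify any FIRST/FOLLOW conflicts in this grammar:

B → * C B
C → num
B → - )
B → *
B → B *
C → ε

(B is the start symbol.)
No FIRST/FOLLOW conflicts.

Nullable non-terminals: C.

C: nullable alternative(s) C → ε; FOLLOW(C) = { '*', '-' }
  C → num: FIRST \ {ε} = { 'num' } — disjoint from FOLLOW(C)
  C → ε: FIRST \ {ε} = { } — this is the only nullable alternative, skip

B has no nullable alternative, so no FIRST/FOLLOW check is needed there.

No FIRST/FOLLOW conflicts found.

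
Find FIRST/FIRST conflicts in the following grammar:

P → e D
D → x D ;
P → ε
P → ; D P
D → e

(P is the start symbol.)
A FIRST/FIRST conflict occurs when two productions N → α and N → β for the same non-terminal have FIRST(α) ∩ FIRST(β) ≠ ∅ (with ε ∈ FIRST of a nullable right-hand side, so two nullable alternatives also conflict).

Productions for P:
  P → e D: FIRST = { 'e' }
  P → ε: FIRST = { ε }
  P → ; D P: FIRST = { ';' }
Productions for D:
  D → x D ;: FIRST = { 'x' }
  D → e: FIRST = { 'e' }

All alternatives of each non-terminal have pairwise disjoint FIRST sets.

Answer: No FIRST/FIRST conflicts.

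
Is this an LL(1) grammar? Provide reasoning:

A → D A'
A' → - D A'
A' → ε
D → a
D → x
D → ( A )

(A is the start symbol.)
Yes, the grammar is LL(1).

A grammar is LL(1) if for each non-terminal N with multiple productions, the predict sets of those productions are pairwise disjoint, where PREDICT(N → α) = (FIRST(α) \ {ε}) ∪ (FOLLOW(N) if α ⇒* ε).

Relevant sets:
  FOLLOW(A') = { $, ')' }

For A':
  PREDICT(A' → '-' D A') = { '-' }
  PREDICT(A' → ε) = { $, ')' }
For D:
  PREDICT(D → a) = { 'a' }
  PREDICT(D → x) = { 'x' }
  PREDICT(D → '(' A ')') = { '(' }
A has a single production, so nothing to check there.

All predict sets are disjoint. The grammar IS LL(1).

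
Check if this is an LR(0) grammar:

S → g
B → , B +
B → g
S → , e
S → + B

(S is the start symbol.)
Yes, the grammar is LR(0)

A grammar is LR(0) if no state in the canonical LR(0) collection has:
  - both a shift item (dot before a terminal) and a complete item (shift-reduce conflict), or
  - two or more complete items (reduce-reduce conflict; the accept item [S' → S .] counts as a complete item here).

Augment with S' → S and build the canonical LR(0) collection (I0 = CLOSURE({[S' → . S]}), then GOTO on every symbol after a dot until no new states appear). It has 11 states:
  I0: { [S → . + B], [S → . , e], [S → . g], [S' → . S] }  — shift
  I1: { [B → . , B +], [B → . g], [S → + . B] }  — shift
  I2: { [S → , . e] }  — shift
  I3: { [S' → S .] }  — accept
  I4: { [S → g .] }  — reduce
  I5: { [S → , e .] }  — reduce
  I6: { [B → , . B +], [B → . , B +], [B → . g] }  — shift
  I7: { [S → + B .] }  — reduce
  I8: { [B → g .] }  — reduce
  I9: { [B → , B . +] }  — shift
  I10: { [B → , B + .] }  — reduce

Every state is either a pure shift/goto state or contains exactly one complete item and nothing to shift — no conflicts. The grammar is LR(0).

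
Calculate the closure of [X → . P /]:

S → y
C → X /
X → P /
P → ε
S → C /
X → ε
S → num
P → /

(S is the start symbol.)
{ [P → . /], [P → .], [X → . P /] }

Start with: [X → . P /]
  [X → . P /] has the dot before P: add [P → .], [P → . /]
No further items can be added.

CLOSURE = { [P → . /], [P → .], [X → . P /] }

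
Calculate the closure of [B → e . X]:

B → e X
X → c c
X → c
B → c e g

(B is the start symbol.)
{ [B → e . X], [X → . c c], [X → . c] }

To compute CLOSURE, for each item [A → α.Bβ] where B is a non-terminal, add [B → .γ] for all productions B → γ; repeat for the newly added items until nothing changes.

Start with: [B → e . X]
  [B → e . X] has the dot before X: add [X → . c c], [X → . c]
No further items can be added.

CLOSURE = { [B → e . X], [X → . c c], [X → . c] }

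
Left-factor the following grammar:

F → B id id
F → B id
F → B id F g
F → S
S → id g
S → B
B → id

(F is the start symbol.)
F → B id F'
F' → id
F' → ε
F' → F g
F → S
S → id g
S → B
B → id

Left-factoring transforms A → αβ₁ | αβ₂ into A → αA' and A' → β₁ | β₂
(α is the longest common prefix among the alternatives). Repeat until
no nonterminal has two alternatives with a common prefix.

Round 1: F has alternatives sharing prefix 'B id'. Introduce F': F → B id F'
  Add: F' → id
  Add: F' → ε
  Add: F' → F g

No remaining common prefixes — done.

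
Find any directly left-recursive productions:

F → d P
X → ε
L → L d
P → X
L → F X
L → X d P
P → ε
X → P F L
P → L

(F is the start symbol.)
F → d P: starts with d
X → ε: starts with ε
L → L d: LEFT RECURSIVE (starts with L)
P → X: starts with X
L → F X: starts with F
L → X d P: starts with X
P → ε: starts with ε
X → P F L: starts with P
P → L: starts with L

The grammar has direct left recursion on: L.

Answer: Yes, L is left-recursive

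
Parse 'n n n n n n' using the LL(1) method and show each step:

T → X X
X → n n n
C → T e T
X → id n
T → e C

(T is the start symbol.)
LL(1) parsing maintains a stack (initially the start symbol over $) and the input. At each step: if the stack top is a terminal, match it against the current input token; if it is a non-terminal N, replace it with the RHS of M[N, lookahead] (the unique production whose predict set contains the lookahead).

Stack is shown with the top on the left.

Stack      Input          Action
--------------------------------
T $        n n n n n n $  output T → X X
X X $      n n n n n n $  output X → n n n
n n n X $  n n n n n n $  match 'n'
n n X $    n n n n n $    match 'n'
n X $      n n n n $      match 'n'
X $        n n n $        output X → n n n
n n n $    n n n $        match 'n'
n n $      n n $          match 'n'
n $        n $            match 'n'
$          $              accept

The string is accepted.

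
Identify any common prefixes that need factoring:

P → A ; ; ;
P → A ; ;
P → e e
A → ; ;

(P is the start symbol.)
Left-factoring is needed when two productions for the same non-terminal
share a common prefix on the right-hand side.

Productions for P:
  P → A ; ; ;
  P → A ; ;
  P → e e

Found common prefix 'A ; ;' in productions for P

Answer: Yes, P has productions with common prefix 'A ; ;'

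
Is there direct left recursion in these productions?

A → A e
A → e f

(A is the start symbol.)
Yes, A is left-recursive

Direct left recursion occurs when N → N α for some non-terminal N (the right-hand side begins with the left-hand side itself).

A → A e: LEFT RECURSIVE (starts with A)
A → e f: starts with e

The grammar has direct left recursion on: A.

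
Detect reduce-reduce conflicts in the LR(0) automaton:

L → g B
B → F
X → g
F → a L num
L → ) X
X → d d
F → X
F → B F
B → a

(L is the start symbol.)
Augment with L' → L and build the canonical LR(0) collection (I0 = CLOSURE({[L' → . L]}), then GOTO on every symbol after a dot until no new states appear). It has 16 states:
  I0: { [L → . ) X], [L → . g B], [L' → . L] }  — shift
  I1: { [L → ) . X], [X → . d d], [X → . g] }  — shift
  I2: { [L' → L .] }  — accept
  I3: { [B → . F], [B → . a], [F → . B F], [F → . X], [F → . a L num], [L → g . B], [X → . d d], [X → . g] }  — shift
  I4: { [B → . F], [B → . a], [F → . B F], [F → . X], [F → . a L num], [F → B . F], [L → g B .], [X → . d d], [X → . g] }  — shift, reduce
  I5: { [B → F .] }  — reduce
  I6: { [F → X .] }  — reduce
  I7: { [B → a .], [F → a . L num], [L → . ) X], [L → . g B] }  — shift, reduce
  I8: { [X → d . d] }  — shift
  I9: { [X → g .] }  — reduce
  I10: { [X → d d .] }  — reduce
  I11: { [F → a L . num] }  — shift
  I12: { [F → a L num .] }  — reduce
  I13: { [B → . F], [B → . a], [F → . B F], [F → . X], [F → . a L num], [F → B . F], [X → . d d], [X → . g] }  — shift
  I14: { [B → F .], [F → B F .] }  — 2 reduces
  I15: { [L → ) X .] }  — reduce

I14 contains complete items [B → F .], [F → B F .] — reduce-reduce conflict.

Answer: Yes — I14: [B → F .] vs [F → B F .]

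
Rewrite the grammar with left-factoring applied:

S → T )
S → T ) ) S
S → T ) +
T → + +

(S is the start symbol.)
S → T ) S'
S' → ε
S' → ) S
S' → +
T → + +

Left-factoring transforms A → αβ₁ | αβ₂ into A → αA' and A' → β₁ | β₂
(α is the longest common prefix among the alternatives). Repeat until
no nonterminal has two alternatives with a common prefix.

Round 1: S has alternatives sharing prefix 'T )'. Introduce S': S → T ) S'
  Add: S' → ε
  Add: S' → ) S
  Add: S' → +

No remaining common prefixes — done.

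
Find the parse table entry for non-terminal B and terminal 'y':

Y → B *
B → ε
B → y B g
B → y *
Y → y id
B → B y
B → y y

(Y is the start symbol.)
To find M[B, 'y'], we find productions for B where 'y' is in the predict set (PREDICT(N → α) = (FIRST(α) \ {ε}) ∪ (FOLLOW(N) if α ⇒* ε)).

Relevant sets:
  FIRST(B) = { 'y', ε }
  FOLLOW(B) = { '*', 'g', 'y' }

B → ε: PREDICT = { '*', 'g', 'y' }
  'y' is in predict set, so this production goes in M[B, 'y']
B → y B g: PREDICT = { 'y' }
  'y' is in predict set, so this production goes in M[B, 'y']
B → y *: PREDICT = { 'y' }
  'y' is in predict set, so this production goes in M[B, 'y']
B → B y: PREDICT = { 'y' }
  'y' is in predict set, so this production goes in M[B, 'y']
B → y y: PREDICT = { 'y' }
  'y' is in predict set, so this production goes in M[B, 'y']

M[B, 'y'] = B → ε, B → y B g, B → y *, B → B y, B → y y  (a multiply-defined cell — the grammar is not LL(1))

Answer: B → ε, B → y B g, B → y *, B → B y, B → y y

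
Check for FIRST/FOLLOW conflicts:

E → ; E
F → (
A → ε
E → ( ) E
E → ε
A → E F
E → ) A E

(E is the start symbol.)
Yes. E → '(' ')' E with FOLLOW(E) on { '(' }; A → E F with FOLLOW(A) on { '(', ')', ';' }

Nullable non-terminals: A, E.
FIRST sets used below: FIRST(E) = { '(', ')', ';', ε }, FIRST(F) = { '(' }

A: nullable alternative(s) A → ε; FOLLOW(A) = { $, '(', ')', ';' }
  A → ε: FIRST \ {ε} = { } — this is the only nullable alternative, skip
  A → E F: FIRST \ {ε} = { '(', ')', ';' } — overlaps FOLLOW(A) on { '(', ')', ';' }: CONFLICT

E: nullable alternative(s) E → ε; FOLLOW(E) = { $, '(' }
  E → ; E: FIRST \ {ε} = { ';' } — disjoint from FOLLOW(E)
  E → ( ) E: FIRST \ {ε} = { '(' } — overlaps FOLLOW(E) on { '(' }: CONFLICT
  E → ε: FIRST \ {ε} = { } — this is the only nullable alternative, skip
  E → ) A E: FIRST \ {ε} = { ')' } — disjoint from FOLLOW(E)

F has no nullable alternative, so no FIRST/FOLLOW check is needed there.

So the grammar has 2 FIRST/FOLLOW conflicts (marked CONFLICT above).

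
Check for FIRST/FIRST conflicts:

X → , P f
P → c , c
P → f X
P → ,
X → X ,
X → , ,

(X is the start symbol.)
Yes. X → ',' P f / X → X ',' on { ',' }; X → ',' P f / X → ',' ',' on { ',' }; X → X ',' / X → ',' ',' on { ',' }

A FIRST/FIRST conflict occurs when two productions N → α and N → β for the same non-terminal have FIRST(α) ∩ FIRST(β) ≠ ∅ (with ε ∈ FIRST of a nullable right-hand side, so two nullable alternatives also conflict).

FIRST sets of the non-terminals at (or reachable through a nullable prefix from) the front of some alternative:
  FIRST(X) = { ',' }

Productions for X:
  X → , P f: FIRST = { ',' }
  X → X ,: FIRST = { ',' }
  X → , ,: FIRST = { ',' }
Productions for P:
  P → c , c: FIRST = { 'c' }
  P → f X: FIRST = { 'f' }
  P → ,: FIRST = { ',' }

Conflict for X: X → , P f and X → X ,
  Overlap: { ',' }
Conflict for X: X → , P f and X → , ,
  Overlap: { ',' }
Conflict for X: X → X , and X → , ,
  Overlap: { ',' }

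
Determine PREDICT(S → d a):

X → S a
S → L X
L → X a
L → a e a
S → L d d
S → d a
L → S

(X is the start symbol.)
{ 'd' }

PREDICT(S → d a) = (FIRST(RHS) \ {ε}) ∪ (FOLLOW(S) if ε ∈ FIRST(RHS), i.e. RHS ⇒* ε)
FIRST(d a) = { 'd' }
ε ∉ FIRST(d a), so FOLLOW(S) is not added.
PREDICT(S → d a) = { 'd' }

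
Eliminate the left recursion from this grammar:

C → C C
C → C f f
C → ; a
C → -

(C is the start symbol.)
C → ; a C'
C → - C'
C' → C C'
C' → f f C'
C' → ε

C is directly left-recursive. The standard transformation for
  A → A α₁ | ... | A α_m | β₁ | ... | β_n
is
  A  → β₁ A' | ... | β_n A'
  A' → α₁ A' | ... | α_m A' | ε

C → ; a becomes C → ; a C'
C → - becomes C → - C'
C → C C becomes C' → C C'
C → C f f becomes C' → f f C'
Add C' → ε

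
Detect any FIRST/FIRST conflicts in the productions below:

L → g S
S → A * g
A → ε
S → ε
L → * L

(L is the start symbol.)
A FIRST/FIRST conflict occurs when two productions N → α and N → β for the same non-terminal have FIRST(α) ∩ FIRST(β) ≠ ∅ (with ε ∈ FIRST of a nullable right-hand side, so two nullable alternatives also conflict).

FIRST sets of the non-terminals at (or reachable through a nullable prefix from) the front of some alternative:
  FIRST(A) = { ε }

Productions for L:
  L → g S: FIRST = { 'g' }
  L → * L: FIRST = { '*' }
Productions for S:
  S → A * g: FIRST = { '*' }
  S → ε: FIRST = { ε }
A has only one production, so no FIRST/FIRST conflict is possible there.

All alternatives of each non-terminal have pairwise disjoint FIRST sets.

Answer: No FIRST/FIRST conflicts.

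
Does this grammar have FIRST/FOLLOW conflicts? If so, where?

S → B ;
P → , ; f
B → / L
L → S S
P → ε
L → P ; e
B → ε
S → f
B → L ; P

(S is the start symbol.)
Nullable non-terminals: B, P.
FIRST sets used below: FIRST(L) = { ',', '/', ';', 'f' }

B: nullable alternative(s) B → ε; FOLLOW(B) = { ';' }
  B → / L: FIRST \ {ε} = { '/' } — disjoint from FOLLOW(B)
  B → ε: FIRST \ {ε} = { } — this is the only nullable alternative, skip
  B → L ; P: FIRST \ {ε} = { ',', '/', ';', 'f' } — overlaps FOLLOW(B) on { ';' }: CONFLICT

P: nullable alternative(s) P → ε; FOLLOW(P) = { ';' }
  P → , ; f: FIRST \ {ε} = { ',' } — disjoint from FOLLOW(P)
  P → ε: FIRST \ {ε} = { } — this is the only nullable alternative, skip

L, S have no nullable alternative, so no FIRST/FOLLOW check is needed there.

So the grammar has 1 FIRST/FOLLOW conflict (marked CONFLICT above).

Answer: Yes. B → L ';' P with FOLLOW(B) on { ';' }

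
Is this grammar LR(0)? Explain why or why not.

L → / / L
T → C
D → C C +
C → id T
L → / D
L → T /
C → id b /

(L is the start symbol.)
Yes, the grammar is LR(0)

Augment with L' → L and build the canonical LR(0) collection (I0 = CLOSURE({[L' → . L]}), then GOTO on every symbol after a dot until no new states appear). It has 16 states:
  I0: { [C → . id T], [C → . id b /], [L → . / / L], [L → . / D], [L → . T /], [L' → . L], [T → . C] }  — shift
  I1: { [C → . id T], [C → . id b /], [D → . C C +], [L → / . / L], [L → / . D] }  — shift
  I2: { [T → C .] }  — reduce
  I3: { [L' → L .] }  — accept
  I4: { [L → T . /] }  — shift
  I5: { [C → . id T], [C → . id b /], [C → id . T], [C → id . b /], [T → . C] }  — shift
  I6: { [C → id T .] }  — reduce
  I7: { [C → id b . /] }  — shift
  I8: { [C → id b / .] }  — reduce
  I9: { [L → T / .] }  — reduce
  I10: { [C → . id T], [C → . id b /], [L → . / / L], [L → . / D], [L → . T /], [L → / / . L], [T → . C] }  — shift
  I11: { [C → . id T], [C → . id b /], [D → C . C +] }  — shift
  I12: { [L → / D .] }  — reduce
  I13: { [D → C C . +] }  — shift
  I14: { [D → C C + .] }  — reduce
  I15: { [L → / / L .] }  — reduce

Every state is either a pure shift/goto state or contains exactly one complete item and nothing to shift — no conflicts. The grammar is LR(0).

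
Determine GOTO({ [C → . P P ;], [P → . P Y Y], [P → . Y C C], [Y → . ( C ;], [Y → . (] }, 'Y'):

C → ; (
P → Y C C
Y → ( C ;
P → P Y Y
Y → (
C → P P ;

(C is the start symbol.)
{ [C → . ; (], [C → . P P ;], [P → . P Y Y], [P → . Y C C], [P → Y . C C], [Y → . ( C ;], [Y → . (] }

GOTO(I, 'Y') = CLOSURE({ [A → αX.β] : [A → α.Xβ] ∈ I, X = 'Y' })

Items with dot before 'Y', with the dot advanced:
  [P → . Y C C] → [P → Y . C C]
Closure of the advanced items:
  [P → Y . C C] has the dot before C: add [C → . ; (], [C → . P P ;]
  [C → . P P ;] has the dot before P: add [P → . Y C C], [P → . P Y Y]
  [P → . Y C C] has the dot before Y: add [Y → . ( C ;], [Y → . (]

GOTO = { [C → . ; (], [C → . P P ;], [P → . P Y Y], [P → . Y C C], [P → Y . C C], [Y → . ( C ;], [Y → . (] }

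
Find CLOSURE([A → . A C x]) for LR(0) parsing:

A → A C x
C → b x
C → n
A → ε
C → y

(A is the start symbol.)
To compute CLOSURE, for each item [A → α.Bβ] where B is a non-terminal, add [B → .γ] for all productions B → γ; repeat for the newly added items until nothing changes.

Start with: [A → . A C x]
  [A → . A C x] has the dot before A: add [A → .]
No further items can be added.

CLOSURE = { [A → . A C x], [A → .] }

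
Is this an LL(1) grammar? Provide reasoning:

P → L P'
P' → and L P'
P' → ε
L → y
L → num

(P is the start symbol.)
Yes, the grammar is LL(1).

Relevant sets:
  FOLLOW(P') = { $ }

For P':
  PREDICT(P' → and L P') = { 'and' }
  PREDICT(P' → ε) = { $ }
For L:
  PREDICT(L → y) = { 'y' }
  PREDICT(L → num) = { 'num' }
P has a single production, so nothing to check there.

All predict sets are disjoint. The grammar IS LL(1).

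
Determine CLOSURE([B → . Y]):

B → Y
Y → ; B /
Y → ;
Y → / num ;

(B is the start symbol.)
{ [B → . Y], [Y → . / num ;], [Y → . ; B /], [Y → . ;] }

Start with: [B → . Y]
  [B → . Y] has the dot before Y: add [Y → . ; B /], [Y → . ;], [Y → . / num ;]
No further items can be added.

CLOSURE = { [B → . Y], [Y → . / num ;], [Y → . ; B /], [Y → . ;] }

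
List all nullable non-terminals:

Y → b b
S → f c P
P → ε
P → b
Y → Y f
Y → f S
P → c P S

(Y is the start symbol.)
ε-productions: P → ε
So P is immediately nullable.
No further non-terminal can be added: every production for the remaining non-terminals contains a terminal or a non-nullable non-terminal.
Nullable = { 'P' }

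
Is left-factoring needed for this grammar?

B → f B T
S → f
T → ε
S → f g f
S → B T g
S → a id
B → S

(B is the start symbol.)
Yes, S has productions with common prefix 'f'

Left-factoring is needed when two productions for the same non-terminal
share a common prefix on the right-hand side.

Productions for B:
  B → f B T
  B → S
Productions for S:
  S → f
  S → f g f
  S → B T g
  S → a id

Found common prefix 'f' in productions for S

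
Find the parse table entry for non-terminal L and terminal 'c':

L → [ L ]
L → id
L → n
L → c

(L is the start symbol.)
To find M[L, 'c'], we find productions for L where 'c' is in the predict set (PREDICT(N → α) = (FIRST(α) \ {ε}) ∪ (FOLLOW(N) if α ⇒* ε)).

L → [ L ]: PREDICT = { '[' }
L → id: PREDICT = { 'id' }
L → n: PREDICT = { 'n' }
L → c: PREDICT = { 'c' }
  'c' is in predict set, so this production goes in M[L, 'c']

M[L, 'c'] = L → c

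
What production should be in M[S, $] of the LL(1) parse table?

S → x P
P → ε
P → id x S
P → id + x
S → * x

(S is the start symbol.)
To find M[S, $], we find productions for S where $ is in the predict set (PREDICT(N → α) = (FIRST(α) \ {ε}) ∪ (FOLLOW(N) if α ⇒* ε)).

S → x P: PREDICT = { 'x' }
S → * x: PREDICT = { '*' }

M[S, $] is empty (no production applies)

Answer: Empty (error entry)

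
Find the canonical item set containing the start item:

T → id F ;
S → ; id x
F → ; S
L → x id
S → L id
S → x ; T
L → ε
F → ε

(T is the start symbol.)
{ [T → . id F ;], [T' → . T] }

First, augment the grammar with T' → T
I₀ = CLOSURE({ [T' → . T] }):
  [T' → . T] has the dot before T: add [T → . id F ;]
No further items can be added.

I₀ = { [T → . id F ;], [T' → . T] }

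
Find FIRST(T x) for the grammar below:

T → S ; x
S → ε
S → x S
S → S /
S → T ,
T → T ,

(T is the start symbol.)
{ '/', ';', 'x' }

FIRST sets of the non-terminals involved (from the grammar, by fixed-point iteration):
  FIRST(T) = { '/', ';', 'x' }

To compute FIRST(T x), process the symbols left to right:
Symbol T is a non-terminal. Add FIRST(T) \ {ε} = { '/', ';', 'x' }
T is not nullable (ε ∉ FIRST(T)), so stop here.
FIRST(T x) = { '/', ';', 'x' }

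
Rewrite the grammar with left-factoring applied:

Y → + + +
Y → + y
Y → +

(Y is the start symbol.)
Left-factoring transforms A → αβ₁ | αβ₂ into A → αA' and A' → β₁ | β₂
(α is the longest common prefix among the alternatives). Repeat until
no nonterminal has two alternatives with a common prefix.

Round 1: Y has alternatives sharing prefix '+'. Introduce Y': Y → + Y'
  Add: Y' → + +
  Add: Y' → y
  Add: Y' → ε

No remaining common prefixes — done.

Resulting grammar:
Y → + Y'
Y' → + +
Y' → y
Y' → ε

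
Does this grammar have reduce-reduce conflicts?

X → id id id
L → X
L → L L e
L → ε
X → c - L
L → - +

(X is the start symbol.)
Yes — I8: [L → .] vs [X → c - L .]

A reduce-reduce conflict occurs when an LR(0) state has two complete items [A → α .] and [B → β .] — both call for a reduction, and with no lookahead the parser cannot choose between them.

Augment with X' → X and build the canonical LR(0) collection (I0 = CLOSURE({[X' → . X]}), then GOTO on every symbol after a dot until no new states appear). It has 13 states:
  I0: { [X → . c - L], [X → . id id id], [X' → . X] }  — shift
  I1: { [X' → X .] }  — accept
  I2: { [X → c . - L] }  — shift
  I3: { [X → id . id id] }  — shift
  I4: { [X → id id . id] }  — shift
  I5: { [X → id id id .] }  — reduce
  I6: { [L → . - +], [L → . L L e], [L → . X], [L → .], [X → . c - L], [X → . id id id], [X → c - . L] }  — shift, reduce
  I7: { [L → - . +] }  — shift
  I8: { [L → . - +], [L → . L L e], [L → . X], [L → .], [L → L . L e], [X → . c - L], [X → . id id id], [X → c - L .] }  — shift, 2 reduces
  I9: { [L → X .] }  — reduce
  I10: { [L → . - +], [L → . L L e], [L → . X], [L → .], [L → L . L e], [L → L L . e], [X → . c - L], [X → . id id id] }  — shift, reduce
  I11: { [L → L L e .] }  — reduce
  I12: { [L → - + .] }  — reduce

I8 contains complete items [L → .], [X → c - L .] — reduce-reduce conflict.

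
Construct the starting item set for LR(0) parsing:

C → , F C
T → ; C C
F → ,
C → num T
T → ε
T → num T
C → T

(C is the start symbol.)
{ [C → . , F C], [C → . T], [C → . num T], [C' → . C], [T → . ; C C], [T → . num T], [T → .] }

First, augment the grammar with C' → C
I₀ = CLOSURE({ [C' → . C] }):
  [C' → . C] has the dot before C: add [C → . , F C], [C → . num T], [C → . T]
  [C → . T] has the dot before T: add [T → . ; C C], [T → .], [T → . num T]
No further items can be added.

I₀ = { [C → . , F C], [C → . T], [C → . num T], [C' → . C], [T → . ; C C], [T → . num T], [T → .] }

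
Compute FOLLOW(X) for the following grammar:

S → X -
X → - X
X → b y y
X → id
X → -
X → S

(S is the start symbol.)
To compute FOLLOW(X), find every occurrence of X on a right-hand side N → α X β: add FIRST(β) \ {ε}, and if β is empty or nullable also add FOLLOW(N). Iterate to a fixed point.

In S → X -: X is followed by '-', add FIRST('-') \ {ε} = { '-' }
In X → - X: X is at the end; this adds FOLLOW(X) to itself — nothing new

Taking the union: FOLLOW(X) = { '-' }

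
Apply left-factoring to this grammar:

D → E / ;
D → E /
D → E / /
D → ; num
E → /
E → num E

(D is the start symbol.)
D → E / D'
D' → ;
D' → ε
D' → /
D → ; num
E → /
E → num E

Left-factoring transforms A → αβ₁ | αβ₂ into A → αA' and A' → β₁ | β₂
(α is the longest common prefix among the alternatives). Repeat until
no nonterminal has two alternatives with a common prefix.

Round 1: D has alternatives sharing prefix 'E /'. Introduce D': D → E / D'
  Add: D' → ;
  Add: D' → ε
  Add: D' → /

No remaining common prefixes — done.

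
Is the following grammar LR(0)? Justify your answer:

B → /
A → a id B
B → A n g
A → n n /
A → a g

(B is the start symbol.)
Yes, the grammar is LR(0)

Augment with B' → B and build the canonical LR(0) collection (I0 = CLOSURE({[B' → . B]}), then GOTO on every symbol after a dot until no new states appear). It has 13 states:
  I0: { [A → . a g], [A → . a id B], [A → . n n /], [B → . /], [B → . A n g], [B' → . B] }  — shift
  I1: { [B → / .] }  — reduce
  I2: { [B → A . n g] }  — shift
  I3: { [B' → B .] }  — accept
  I4: { [A → a . g], [A → a . id B] }  — shift
  I5: { [A → n . n /] }  — shift
  I6: { [A → n n . /] }  — shift
  I7: { [A → n n / .] }  — reduce
  I8: { [A → a g .] }  — reduce
  I9: { [A → . a g], [A → . a id B], [A → . n n /], [A → a id . B], [B → . /], [B → . A n g] }  — shift
  I10: { [A → a id B .] }  — reduce
  I11: { [B → A n . g] }  — shift
  I12: { [B → A n g .] }  — reduce

Every state is either a pure shift/goto state or contains exactly one complete item and nothing to shift — no conflicts. The grammar is LR(0).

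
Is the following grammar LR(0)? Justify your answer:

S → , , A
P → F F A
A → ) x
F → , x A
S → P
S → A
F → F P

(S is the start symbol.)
Yes, the grammar is LR(0)

Augment with S' → S and build the canonical LR(0) collection (I0 = CLOSURE({[S' → . S]}), then GOTO on every symbol after a dot until no new states appear). It has 16 states:
  I0: { [A → . ) x], [F → . , x A], [F → . F P], [P → . F F A], [S → . , , A], [S → . A], [S → . P], [S' → . S] }  — shift
  I1: { [A → ) . x] }  — shift
  I2: { [F → , . x A], [S → , . , A] }  — shift
  I3: { [S → A .] }  — reduce
  I4: { [F → . , x A], [F → . F P], [F → F . P], [P → . F F A], [P → F . F A] }  — shift
  I5: { [S → P .] }  — reduce
  I6: { [S' → S .] }  — accept
  I7: { [F → , . x A] }  — shift
  I8: { [A → . ) x], [F → . , x A], [F → . F P], [F → F . P], [P → . F F A], [P → F . F A], [P → F F . A] }  — shift
  I9: { [F → F P .] }  — reduce
  I10: { [P → F F A .] }  — reduce
  I11: { [A → . ) x], [F → , x . A] }  — shift
  I12: { [F → , x A .] }  — reduce
  I13: { [A → . ) x], [S → , , . A] }  — shift
  I14: { [S → , , A .] }  — reduce
  I15: { [A → ) x .] }  — reduce

Every state is either a pure shift/goto state or contains exactly one complete item and nothing to shift — no conflicts. The grammar is LR(0).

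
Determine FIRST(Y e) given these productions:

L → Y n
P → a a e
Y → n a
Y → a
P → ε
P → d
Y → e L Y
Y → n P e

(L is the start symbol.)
FIRST sets of the non-terminals involved (from the grammar, by fixed-point iteration):
  FIRST(Y) = { 'a', 'e', 'n' }

To compute FIRST(Y e), process the symbols left to right:
Symbol Y is a non-terminal. Add FIRST(Y) \ {ε} = { 'a', 'e', 'n' }
Y is not nullable (ε ∉ FIRST(Y)), so stop here.
FIRST(Y e) = { 'a', 'e', 'n' }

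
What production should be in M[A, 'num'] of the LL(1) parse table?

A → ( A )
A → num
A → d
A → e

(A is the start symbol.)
To find M[A, 'num'], we find productions for A where 'num' is in the predict set (PREDICT(N → α) = (FIRST(α) \ {ε}) ∪ (FOLLOW(N) if α ⇒* ε)).

A → ( A ): PREDICT = { '(' }
A → num: PREDICT = { 'num' }
  'num' is in predict set, so this production goes in M[A, 'num']
A → d: PREDICT = { 'd' }
A → e: PREDICT = { 'e' }

M[A, 'num'] = A → num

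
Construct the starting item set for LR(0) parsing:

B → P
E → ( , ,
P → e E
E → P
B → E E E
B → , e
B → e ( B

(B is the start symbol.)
First, augment the grammar with B' → B
I₀ = CLOSURE({ [B' → . B] }):
  [B' → . B] has the dot before B: add [B → . P], [B → . E E E], [B → . , e], [B → . e ( B]
  [B → . P] has the dot before P: add [P → . e E]
  [B → . E E E] has the dot before E: add [E → . ( , ,], [E → . P]
No further items can be added.

I₀ = { [B → . , e], [B → . E E E], [B → . P], [B → . e ( B], [B' → . B], [E → . ( , ,], [E → . P], [P → . e E] }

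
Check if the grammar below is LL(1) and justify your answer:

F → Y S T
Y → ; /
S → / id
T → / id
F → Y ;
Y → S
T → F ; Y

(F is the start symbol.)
Relevant sets:
  FIRST(Y) = { '/', ';' }
  FIRST(S) = { '/' }
  FIRST(F) = { '/', ';' }

For F:
  PREDICT(F → Y S T) = { '/', ';' }
  PREDICT(F → Y ';') = { '/', ';' }
For Y:
  PREDICT(Y → ';' '/') = { ';' }
  PREDICT(Y → S) = { '/' }
For T:
  PREDICT(T → '/' id) = { '/' }
  PREDICT(T → F ';' Y) = { '/', ';' }
S has a single production, so nothing to check there.

Conflict found: Predict set conflict for F: { '/', ';' }
The grammar is NOT LL(1).

Answer: No. Predict set conflict for F: { '/', ';' }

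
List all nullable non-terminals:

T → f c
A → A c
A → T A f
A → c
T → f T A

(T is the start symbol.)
There are no ε-productions, so no non-terminal can derive ε.
No non-terminals are nullable.

Answer: None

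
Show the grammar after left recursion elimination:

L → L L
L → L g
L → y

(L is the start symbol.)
L is directly left-recursive. The standard transformation for
  A → A α₁ | ... | A α_m | β₁ | ... | β_n
is
  A  → β₁ A' | ... | β_n A'
  A' → α₁ A' | ... | α_m A' | ε

L → y becomes L → y L'
L → L L becomes L' → L L'
L → L g becomes L' → g L'
Add L' → ε

Resulting grammar:
L → y L'
L' → L L'
L' → g L'
L' → ε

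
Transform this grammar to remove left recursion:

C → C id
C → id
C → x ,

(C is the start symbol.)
C → id C'
C → x , C'
C' → id C'
C' → ε

C is directly left-recursive. The standard transformation for
  A → A α₁ | ... | A α_m | β₁ | ... | β_n
is
  A  → β₁ A' | ... | β_n A'
  A' → α₁ A' | ... | α_m A' | ε

C → id becomes C → id C'
C → x , becomes C → x , C'
C → C id becomes C' → id C'
Add C' → ε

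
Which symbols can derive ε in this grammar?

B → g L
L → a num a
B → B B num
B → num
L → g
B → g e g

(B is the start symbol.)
None

There are no ε-productions, so no non-terminal can derive ε.
No non-terminals are nullable.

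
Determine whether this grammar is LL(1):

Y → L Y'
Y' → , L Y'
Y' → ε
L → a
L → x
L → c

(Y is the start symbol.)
Yes, the grammar is LL(1).

A grammar is LL(1) if for each non-terminal N with multiple productions, the predict sets of those productions are pairwise disjoint, where PREDICT(N → α) = (FIRST(α) \ {ε}) ∪ (FOLLOW(N) if α ⇒* ε).

Relevant sets:
  FOLLOW(Y') = { $ }

For Y':
  PREDICT(Y' → ',' L Y') = { ',' }
  PREDICT(Y' → ε) = { $ }
For L:
  PREDICT(L → a) = { 'a' }
  PREDICT(L → x) = { 'x' }
  PREDICT(L → c) = { 'c' }
Y has a single production, so nothing to check there.

All predict sets are disjoint. The grammar IS LL(1).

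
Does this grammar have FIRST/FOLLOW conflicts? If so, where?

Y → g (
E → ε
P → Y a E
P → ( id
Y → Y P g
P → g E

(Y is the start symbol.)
No FIRST/FOLLOW conflicts.

A FIRST/FOLLOW conflict occurs when a non-terminal N has a nullable alternative N → β (β ⇒* ε) and another alternative N → α with FIRST(α) ∩ FOLLOW(N) ≠ ∅: on such a lookahead the parser cannot decide between expanding α and letting N vanish via β.

Nullable non-terminals: E.
E has a nullable alternative but only one production, so nothing to check.

P, Y have no nullable alternative, so no FIRST/FOLLOW check is needed there.

No FIRST/FOLLOW conflicts found.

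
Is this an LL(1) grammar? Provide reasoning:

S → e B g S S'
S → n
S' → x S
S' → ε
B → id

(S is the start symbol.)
A grammar is LL(1) if for each non-terminal N with multiple productions, the predict sets of those productions are pairwise disjoint, where PREDICT(N → α) = (FIRST(α) \ {ε}) ∪ (FOLLOW(N) if α ⇒* ε).

Relevant sets:
  FOLLOW(S') = { $, 'x' }

For S:
  PREDICT(S → e B g S S') = { 'e' }
  PREDICT(S → n) = { 'n' }
For S':
  PREDICT(S' → x S) = { 'x' }
  PREDICT(S' → ε) = { $, 'x' }
B has a single production, so nothing to check there.

Conflict found: Predict set conflict for S': { 'x' }
The grammar is NOT LL(1).

Answer: No. Predict set conflict for S': { 'x' }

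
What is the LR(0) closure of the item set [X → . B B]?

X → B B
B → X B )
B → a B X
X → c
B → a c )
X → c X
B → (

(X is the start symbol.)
{ [B → . (], [B → . X B )], [B → . a B X], [B → . a c )], [X → . B B], [X → . c X], [X → . c] }

To compute CLOSURE, for each item [A → α.Bβ] where B is a non-terminal, add [B → .γ] for all productions B → γ; repeat for the newly added items until nothing changes.

Start with: [X → . B B]
  [X → . B B] has the dot before B: add [B → . X B )], [B → . a B X], [B → . a c )], [B → . (]
  [B → . X B )] has the dot before X: add [X → . c], [X → . c X]
No further items can be added.

CLOSURE = { [B → . (], [B → . X B )], [B → . a B X], [B → . a c )], [X → . B B], [X → . c X], [X → . c] }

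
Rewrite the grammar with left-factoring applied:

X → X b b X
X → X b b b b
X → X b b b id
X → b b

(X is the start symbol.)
X → X b b X'
X' → X
X' → b X''
X'' → b
X'' → id
X → b b

Left-factoring transforms A → αβ₁ | αβ₂ into A → αA' and A' → β₁ | β₂
(α is the longest common prefix among the alternatives). Repeat until
no nonterminal has two alternatives with a common prefix.

Round 1: X has alternatives sharing prefix 'X b b'. Introduce X': X → X b b X'
  Add: X' → X
  Add: X' → b b
  Add: X' → b id

Round 2: X' has alternatives sharing prefix 'b'. Introduce X'': X' → b X''
  Add: X'' → b
  Add: X'' → id

No remaining common prefixes — done.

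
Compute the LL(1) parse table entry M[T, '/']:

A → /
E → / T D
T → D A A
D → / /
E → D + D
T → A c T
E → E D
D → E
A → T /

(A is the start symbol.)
To find M[T, '/'], we find productions for T where '/' is in the predict set (PREDICT(N → α) = (FIRST(α) \ {ε}) ∪ (FOLLOW(N) if α ⇒* ε)).

Relevant sets:
  FIRST(D) = { '/' }
  FIRST(A) = { '/' }

T → D A A: PREDICT = { '/' }
  '/' is in predict set, so this production goes in M[T, '/']
T → A c T: PREDICT = { '/' }
  '/' is in predict set, so this production goes in M[T, '/']

M[T, '/'] = T → D A A, T → A c T  (a multiply-defined cell — the grammar is not LL(1))

Answer: T → D A A, T → A c T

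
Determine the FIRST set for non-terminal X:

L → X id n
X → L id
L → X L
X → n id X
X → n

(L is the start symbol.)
{ 'n' }

To compute FIRST(X), examine every production with X on the left-hand side, reading each right-hand side left to right until a non-nullable symbol is reached.

FIRST sets of the other non-terminals involved (by the same procedure, iterated to a fixed point):
  FIRST(L) = { 'n' }

From X → L id:
  - L is a non-terminal: add FIRST(L) \ {ε} = { 'n' }
    L is not nullable, so stop
From X → n id X:
  - n is a terminal: add 'n' and stop
From X → n:
  - n is a terminal: add 'n' and stop

Collecting: FIRST(X) = { 'n' }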